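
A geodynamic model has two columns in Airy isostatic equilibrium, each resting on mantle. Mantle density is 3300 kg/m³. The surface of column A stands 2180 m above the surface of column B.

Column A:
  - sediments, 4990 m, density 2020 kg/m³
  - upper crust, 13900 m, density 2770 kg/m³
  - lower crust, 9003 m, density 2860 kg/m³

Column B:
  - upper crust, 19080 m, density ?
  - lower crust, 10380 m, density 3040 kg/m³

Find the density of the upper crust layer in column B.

Take the compensation level at the base of the deeper column (depth z_c below the surface of column A) and equate Σ ρ_i t_i down to z_c; mantle fills any gap and the z_c terms cancel.
Column A: 4990×2020 + 13900×2770 + 9003×2860 + (z_c − 27893)×3300
Column B: 2180×0 + 19080×ρ + 10380×3040 + (z_c − 2180 − 29460)×3300
The z_c×3300 term appears on both sides and cancels. Collect the known terms of each column as K = Σ(ρt)_known − 3300 × (depth of known layers): K_A = 74331380 − 3300×27893 = −17715520; K_B = 31555200 − 3300×(2180 + 29460) = −72856800.
Balance: K_A = K_B + 19080×ρ, so ρ = (K_A − K_B)/19080 = 55141300/19080 = 2890 kg/m³.

2890 kg/m³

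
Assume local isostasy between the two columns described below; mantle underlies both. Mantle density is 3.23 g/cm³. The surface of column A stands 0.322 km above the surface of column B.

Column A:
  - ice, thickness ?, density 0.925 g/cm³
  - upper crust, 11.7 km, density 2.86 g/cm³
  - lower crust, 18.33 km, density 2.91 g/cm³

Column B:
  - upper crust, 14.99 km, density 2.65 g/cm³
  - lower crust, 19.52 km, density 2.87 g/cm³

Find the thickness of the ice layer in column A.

Take the compensation level at the base of the deeper column (depth z_c below the surface of column A) and equate Σ ρ_i t_i down to z_c; mantle fills any gap and the z_c terms cancel.
Column A: x×0.925 + 11.7×2.86 + 18.33×2.91 + (z_c − 30.03 − x)×3.23
Column B: 0.322×0 + 14.99×2.65 + 19.52×2.87 + (z_c − 0.322 − 34.51)×3.23
The z_c×3.23 term appears on both sides and cancels. Collect the known terms of each column as K = Σ(ρt)_known − 3.23 × (depth of known layers): K_A = 86.8023 − 3.23×30.03 = −10.1946; K_B = 95.7459 − 3.23×(0.322 + 34.51) = −16.76146.
Balance: K_A − x×(3.23 − 0.925) = K_B, so x = (K_A − K_B)/(3.23 − 0.925) = 6.56686/2.305 = 2.85 km.

2.85 km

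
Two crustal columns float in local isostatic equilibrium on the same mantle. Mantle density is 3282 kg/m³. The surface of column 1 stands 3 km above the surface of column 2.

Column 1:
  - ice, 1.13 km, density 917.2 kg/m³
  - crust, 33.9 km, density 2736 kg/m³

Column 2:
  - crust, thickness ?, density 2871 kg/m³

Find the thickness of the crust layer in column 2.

Take the compensation level at the base of the deeper column (depth z_c below the surface of column 1) and equate Σ ρ_i t_i down to z_c; mantle fills any gap and the z_c terms cancel.
Column 1: 1.13×917.2 + 33.9×2736 + (z_c − 35.03)×3282
Column 2: 3×0 + x×2871 + (z_c − 3 − 0 − x)×3282
The z_c×3282 term appears on both sides and cancels. Collect the known terms of each column as K = Σ(ρt)_known − 3282 × (depth of known layers): K_1 = 93786.836 − 3282×35.03 = −21181.624; K_2 = 0 − 3282×(3 + 0) = −9846.
Balance: K_1 = K_2 − x×(3282 − 2871), so x = (K_2 − K_1)/(3282 − 2871) = 11335.6/411 = 27.6 km.

27.6 km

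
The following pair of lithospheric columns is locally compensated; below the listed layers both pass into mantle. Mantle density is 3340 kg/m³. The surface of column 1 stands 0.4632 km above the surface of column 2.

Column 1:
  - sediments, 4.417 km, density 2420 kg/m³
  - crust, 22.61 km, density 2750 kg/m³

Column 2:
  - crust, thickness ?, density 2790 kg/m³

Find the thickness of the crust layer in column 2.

28.8 km

Take the compensation level at the base of the deeper column (depth z_c below the surface of column 1) and equate Σ ρ_i t_i down to z_c; mantle fills any gap and the z_c terms cancel.
Column 1: 4.417×2420 + 22.61×2750 + (z_c − 27.027)×3340
Column 2: 0.4632×0 + x×2790 + (z_c − 0.4632 − 0 − x)×3340
The z_c×3340 term appears on both sides and cancels. Collect the known terms of each column as K = Σ(ρt)_known − 3340 × (depth of known layers): K_1 = 72866.64 − 3340×27.027 = −17403.54; K_2 = 0 − 3340×(0.4632 + 0) = −1547.088.
Balance: K_1 = K_2 − x×(3340 − 2790), so x = (K_2 − K_1)/(3340 − 2790) = 15856.5/550 = 28.8 km.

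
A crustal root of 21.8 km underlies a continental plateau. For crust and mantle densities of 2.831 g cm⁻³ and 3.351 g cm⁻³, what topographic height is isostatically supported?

In Airy isostatic equilibrium: ρ_c h = (ρ_m − ρ_c) r.
h = r (ρ_m − ρ_c) / ρ_c = 21.8 km × (3.351 − 2.831) / 2.831 = 4 km.

4 km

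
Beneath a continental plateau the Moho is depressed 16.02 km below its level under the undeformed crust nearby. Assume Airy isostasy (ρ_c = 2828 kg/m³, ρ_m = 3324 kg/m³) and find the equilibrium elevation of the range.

2.81 km

In Airy isostatic equilibrium: ρ_c h = (ρ_m − ρ_c) r.
h = r (ρ_m − ρ_c) / ρ_c = 16.02 km × (3324 − 2828) / 2828 = 2.81 km.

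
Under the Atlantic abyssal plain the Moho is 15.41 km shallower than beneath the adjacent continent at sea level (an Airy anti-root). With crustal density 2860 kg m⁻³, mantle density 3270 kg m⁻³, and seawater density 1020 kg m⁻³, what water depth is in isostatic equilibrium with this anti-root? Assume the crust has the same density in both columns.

3.43 km

Replacing a thickness d of crust by seawater at the top must be balanced by replacing crust with mantle at the base: d (ρ_c − ρ_w) = a (ρ_m − ρ_c).
d = a (ρ_m − ρ_c)/(ρ_c − ρ_w) = 15.41 km × 410/1840 = 3.43 km.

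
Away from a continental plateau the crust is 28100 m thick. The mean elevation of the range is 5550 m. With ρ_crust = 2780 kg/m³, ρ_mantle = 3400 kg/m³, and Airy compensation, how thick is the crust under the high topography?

Root depth r = h ρ_c / (ρ_m − ρ_c) = 5550 m × 2780 / 620 = 24890 m.
Total thickness = T + h + r = 28100 m + 5550 m + 24890 m = 58500 m.

58500 m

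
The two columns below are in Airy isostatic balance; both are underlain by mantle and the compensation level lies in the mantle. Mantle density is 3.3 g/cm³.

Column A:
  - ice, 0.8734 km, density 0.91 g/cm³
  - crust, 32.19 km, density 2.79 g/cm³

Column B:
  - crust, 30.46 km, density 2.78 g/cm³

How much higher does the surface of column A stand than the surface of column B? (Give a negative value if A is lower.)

0.808 km

For any compensation level in the mantle, the mantle terms cancel and isostasy reduces to e = (Σt_A − Σt_B) − (Σ(ρt)_A − Σ(ρt)_B) / ρ_m.
Σt_A = 33.0634 km; Σt_B = 30.46 km; Σ(ρt)_A = 90.604894; Σ(ρt)_B = 84.6788 (in km·g/cm³).
e = (33.0634 − 30.46) − (90.604894 − 84.6788) / 3.3 = 0.808 km.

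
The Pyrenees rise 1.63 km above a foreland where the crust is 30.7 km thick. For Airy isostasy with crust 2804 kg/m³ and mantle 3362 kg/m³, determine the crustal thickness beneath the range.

40.5 km

Root depth r = h ρ_c / (ρ_m − ρ_c) = 1.63 km × 2804 / 558 = 8.191 km.
Total thickness = T + h + r = 30.7 km + 1.63 km + 8.191 km = 40.5 km.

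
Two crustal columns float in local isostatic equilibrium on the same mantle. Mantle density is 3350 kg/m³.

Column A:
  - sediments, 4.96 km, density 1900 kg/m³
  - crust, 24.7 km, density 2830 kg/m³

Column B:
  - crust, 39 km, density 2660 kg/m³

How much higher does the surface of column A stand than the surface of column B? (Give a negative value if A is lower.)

−2.05 km

For any compensation level in the mantle, the mantle terms cancel and isostasy reduces to e = (Σt_A − Σt_B) − (Σ(ρt)_A − Σ(ρt)_B) / ρ_m.
Σt_A = 29.66 km; Σt_B = 39 km; Σ(ρt)_A = 79325; Σ(ρt)_B = 103740 (in km·kg/m³).
e = (29.66 − 39) − (79325 − 103740) / 3350 = −2.05 km.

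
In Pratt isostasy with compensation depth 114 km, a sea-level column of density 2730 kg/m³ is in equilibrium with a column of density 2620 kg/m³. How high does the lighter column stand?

4.79 km

ρ_ref D = ρ (D + h) → h = D (ρ_ref − ρ)/ρ.
h = 114 km × (2730 − 2620)/2620 = 4.79 km.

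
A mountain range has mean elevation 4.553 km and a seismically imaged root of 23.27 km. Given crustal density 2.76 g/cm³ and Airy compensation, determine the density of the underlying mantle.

3.3 g/cm³

Airy balance: ρ_c h = (ρ_m − ρ_c) r → ρ_m = ρ_c (1 + h/r).
ρ_m = 2.76 × (1 + 4.553 km/23.27 km) = 3.3 g/cm³.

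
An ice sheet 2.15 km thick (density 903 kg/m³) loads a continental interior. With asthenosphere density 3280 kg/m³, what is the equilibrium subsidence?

By Archimedes' principle applied to the lithosphere: the ice load ρ_ice t is balanced by mantle displaced below, ρ_m s.
s = t ρ_ice / ρ_m = 2.15 km × 903/3280 = 0.592 km.

0.592 km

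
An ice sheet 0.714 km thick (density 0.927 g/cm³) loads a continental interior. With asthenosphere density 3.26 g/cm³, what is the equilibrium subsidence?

0.203 km

For local isostatic compensation: the ice load ρ_ice t is balanced by mantle displaced below, ρ_m s.
s = t ρ_ice / ρ_m = 0.714 km × 0.927/3.26 = 0.203 km.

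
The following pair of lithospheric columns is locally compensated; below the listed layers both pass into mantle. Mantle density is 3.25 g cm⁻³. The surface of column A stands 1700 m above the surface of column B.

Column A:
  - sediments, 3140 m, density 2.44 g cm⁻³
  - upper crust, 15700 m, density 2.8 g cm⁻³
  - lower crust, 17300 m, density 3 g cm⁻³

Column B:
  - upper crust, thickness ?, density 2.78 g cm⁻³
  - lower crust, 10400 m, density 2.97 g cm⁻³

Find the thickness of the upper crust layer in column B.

11700 m

Take the compensation level at the base of the deeper column (depth z_c below the surface of column A) and equate Σ ρ_i t_i down to z_c; mantle fills any gap and the z_c terms cancel.
Column A: 3140×2.44 + 15700×2.8 + 17300×3 + (z_c − 36140)×3.25
Column B: 1700×0 + x×2.78 + 10400×2.97 + (z_c − 1700 − 10400 − x)×3.25
The z_c×3.25 term appears on both sides and cancels. Collect the known terms of each column as K = Σ(ρt)_known − 3.25 × (depth of known layers): K_A = 103521.6 − 3.25×36140 = −13933.4; K_B = 30888 − 3.25×(1700 + 10400) = −8437.
Balance: K_A = K_B − x×(3.25 − 2.78), so x = (K_B − K_A)/(3.25 − 2.78) = 5496.4/0.47 = 11700 m.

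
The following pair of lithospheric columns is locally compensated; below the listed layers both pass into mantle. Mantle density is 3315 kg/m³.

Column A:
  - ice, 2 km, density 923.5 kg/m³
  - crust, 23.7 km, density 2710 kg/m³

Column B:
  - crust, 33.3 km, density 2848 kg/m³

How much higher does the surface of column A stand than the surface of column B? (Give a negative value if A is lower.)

1.08 km

For any compensation level in the mantle, the mantle terms cancel and isostasy reduces to e = (Σt_A − Σt_B) − (Σ(ρt)_A − Σ(ρt)_B) / ρ_m.
Σt_A = 25.7 km; Σt_B = 33.3 km; Σ(ρt)_A = 66074; Σ(ρt)_B = 94838.4 (in km·kg/m³).
e = (25.7 − 33.3) − (66074 − 94838.4) / 3315 = 1.08 km.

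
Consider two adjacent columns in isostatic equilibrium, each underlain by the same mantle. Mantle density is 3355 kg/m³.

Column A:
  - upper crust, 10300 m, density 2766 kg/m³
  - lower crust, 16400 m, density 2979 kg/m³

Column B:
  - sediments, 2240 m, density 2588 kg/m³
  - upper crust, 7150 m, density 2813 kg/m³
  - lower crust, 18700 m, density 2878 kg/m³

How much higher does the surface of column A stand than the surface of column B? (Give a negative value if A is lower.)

−680 m

For any compensation level in the mantle, the mantle terms cancel and isostasy reduces to e = (Σt_A − Σt_B) − (Σ(ρt)_A − Σ(ρt)_B) / ρ_m.
Σt_A = 26700 m; Σt_B = 28090 m; Σ(ρt)_A = 77345400; Σ(ρt)_B = 79728670 (in m·kg/m³).
e = (26700 − 28090) − (77345400 − 79728670) / 3355 = −680 m.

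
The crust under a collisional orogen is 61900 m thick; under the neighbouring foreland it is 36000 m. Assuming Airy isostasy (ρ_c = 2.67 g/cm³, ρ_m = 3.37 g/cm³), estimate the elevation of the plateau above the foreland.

5380 m

Excess crust Δ = 61900 m − 36000 m = 25900 m, split between elevation h and root r with h + r = Δ.
Airy balance ρ_c h = (ρ_m − ρ_c) r gives r = h ρ_c/(ρ_m − ρ_c), so h (1 + ρ_c/(ρ_m − ρ_c)) = Δ, i.e. h = Δ (ρ_m − ρ_c)/ρ_m.
h = 25900 m × 0.7/3.37 = 5380 m.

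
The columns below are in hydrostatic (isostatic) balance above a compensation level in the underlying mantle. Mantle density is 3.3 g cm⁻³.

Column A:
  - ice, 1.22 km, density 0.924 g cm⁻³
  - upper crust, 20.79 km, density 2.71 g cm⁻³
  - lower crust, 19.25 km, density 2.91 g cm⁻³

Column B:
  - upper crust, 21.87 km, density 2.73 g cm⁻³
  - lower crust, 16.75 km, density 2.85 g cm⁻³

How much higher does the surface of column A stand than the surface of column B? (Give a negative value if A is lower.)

0.809 km

For any compensation level in the mantle, the mantle terms cancel and isostasy reduces to e = (Σt_A − Σt_B) − (Σ(ρt)_A − Σ(ρt)_B) / ρ_m.
Σt_A = 41.26 km; Σt_B = 38.62 km; Σ(ρt)_A = 113.48568; Σ(ρt)_B = 107.4426 (in km·g cm⁻³).
e = (41.26 − 38.62) − (113.48568 − 107.4426) / 3.3 = 0.809 km.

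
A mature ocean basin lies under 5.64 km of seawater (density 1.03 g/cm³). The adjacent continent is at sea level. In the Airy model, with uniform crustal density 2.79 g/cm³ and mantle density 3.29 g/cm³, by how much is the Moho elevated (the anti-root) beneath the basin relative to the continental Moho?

For local isostatic compensation: replacing crust with seawater at the top is compensated by replacing crust with mantle at the base: d (ρ_c − ρ_w) = a (ρ_m − ρ_c).
a = d (ρ_c − ρ_w)/(ρ_m − ρ_c) = 5.64 km × 1.76/0.5 = 19.9 km.

19.9 km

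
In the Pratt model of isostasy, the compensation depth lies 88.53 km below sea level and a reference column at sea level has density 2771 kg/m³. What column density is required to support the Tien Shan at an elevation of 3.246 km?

Pratt balance: ρ_ref D = ρ (D + h).
ρ = ρ_ref D/(D + h) = 2771 × 88.53 km/(88.53 km + 3.246 km) = 2670 kg/m³.

2670 kg/m³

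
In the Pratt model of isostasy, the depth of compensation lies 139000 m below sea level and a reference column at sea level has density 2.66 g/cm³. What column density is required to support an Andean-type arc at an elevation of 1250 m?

2.64 g/cm³

Pratt balance: ρ_ref D = ρ (D + h).
ρ = ρ_ref D/(D + h) = 2.66 × 139000 m/(139000 m + 1250 m) = 2.64 g/cm³.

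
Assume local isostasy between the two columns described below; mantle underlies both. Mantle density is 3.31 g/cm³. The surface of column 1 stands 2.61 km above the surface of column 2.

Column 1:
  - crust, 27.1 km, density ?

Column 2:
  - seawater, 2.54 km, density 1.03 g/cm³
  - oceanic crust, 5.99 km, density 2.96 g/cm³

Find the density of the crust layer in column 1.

2.7 g/cm³

Take the compensation level at the base of the deeper column (depth z_c below the surface of column 1) and equate Σ ρ_i t_i down to z_c; mantle fills any gap and the z_c terms cancel.
Column 1: 27.1×ρ + (z_c − 27.1)×3.31
Column 2: 2.61×0 + 2.54×1.03 + 5.99×2.96 + (z_c − 2.61 − 8.53)×3.31
The z_c×3.31 term appears on both sides and cancels. Collect the known terms of each column as K = Σ(ρt)_known − 3.31 × (depth of known layers): K_1 = 0 − 3.31×27.1 = −89.701; K_2 = 20.3466 − 3.31×(2.61 + 8.53) = −16.5268.
Balance: K_1 + 27.1×ρ = K_2, so ρ = (K_2 − K_1)/27.1 = 73.1742/27.1 = 2.7 g/cm³.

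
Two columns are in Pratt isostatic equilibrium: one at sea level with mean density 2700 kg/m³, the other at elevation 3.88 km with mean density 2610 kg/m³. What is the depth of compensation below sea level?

113 km

ρ_ref D = ρ (D + h) → D (ρ_ref − ρ) = ρ h.
D = ρ h/(ρ_ref − ρ) = 2610 × 3.88 km/(2700 − 2610) = 113 km.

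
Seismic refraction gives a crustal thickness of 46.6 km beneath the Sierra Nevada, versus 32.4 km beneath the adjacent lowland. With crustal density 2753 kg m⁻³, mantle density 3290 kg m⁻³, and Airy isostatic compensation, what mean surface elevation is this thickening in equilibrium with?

Excess crust Δ = 46.6 km − 32.4 km = 14.2 km, split between elevation h and root r with h + r = Δ.
Airy balance ρ_c h = (ρ_m − ρ_c) r gives r = h ρ_c/(ρ_m − ρ_c), so h (1 + ρ_c/(ρ_m − ρ_c)) = Δ, i.e. h = Δ (ρ_m − ρ_c)/ρ_m.
h = 14.2 km × 537/3290 = 2.32 km.

2.32 km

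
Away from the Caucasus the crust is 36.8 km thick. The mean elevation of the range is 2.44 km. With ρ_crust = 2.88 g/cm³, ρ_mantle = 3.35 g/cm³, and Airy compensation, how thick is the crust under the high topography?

Root depth r = h ρ_c / (ρ_m − ρ_c) = 2.44 km × 2.88 / 0.47 = 14.95 km.
Total thickness = T + h + r = 36.8 km + 2.44 km + 14.95 km = 54.2 km.

54.2 km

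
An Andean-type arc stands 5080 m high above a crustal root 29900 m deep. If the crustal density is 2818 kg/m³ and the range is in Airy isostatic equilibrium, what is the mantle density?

Airy balance: ρ_c h = (ρ_m − ρ_c) r → ρ_m = ρ_c (1 + h/r).
ρ_m = 2818 × (1 + 5080 m/29900 m) = 3300 kg/m³.

3300 kg/m³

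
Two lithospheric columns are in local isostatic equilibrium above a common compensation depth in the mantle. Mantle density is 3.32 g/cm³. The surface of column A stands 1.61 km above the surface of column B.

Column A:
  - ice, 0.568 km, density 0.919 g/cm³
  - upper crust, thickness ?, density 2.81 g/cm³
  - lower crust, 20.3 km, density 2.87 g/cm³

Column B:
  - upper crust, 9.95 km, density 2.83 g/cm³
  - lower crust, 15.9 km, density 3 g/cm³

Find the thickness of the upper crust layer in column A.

Take the compensation level at the base of the deeper column (depth z_c below the surface of column A) and equate Σ ρ_i t_i down to z_c; mantle fills any gap and the z_c terms cancel.
Column A: 0.568×0.919 + x×2.81 + 20.3×2.87 + (z_c − 20.868 − x)×3.32
Column B: 1.61×0 + 9.95×2.83 + 15.9×3 + (z_c − 1.61 − 25.85)×3.32
The z_c×3.32 term appears on both sides and cancels. Collect the known terms of each column as K = Σ(ρt)_known − 3.32 × (depth of known layers): K_A = 58.782992 − 3.32×20.868 = −10.498768; K_B = 75.8585 − 3.32×(1.61 + 25.85) = −15.3087.
Balance: K_A − x×(3.32 − 2.81) = K_B, so x = (K_A − K_B)/(3.32 − 2.81) = 4.80993/0.51 = 9.43 km.

9.43 km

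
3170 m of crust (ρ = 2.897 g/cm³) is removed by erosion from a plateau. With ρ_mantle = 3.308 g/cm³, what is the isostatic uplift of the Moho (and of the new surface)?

2780 m

Unloading: uplift u = e ρ_c/ρ_m = 3170 m × 2.897/3.308 = 2780 m.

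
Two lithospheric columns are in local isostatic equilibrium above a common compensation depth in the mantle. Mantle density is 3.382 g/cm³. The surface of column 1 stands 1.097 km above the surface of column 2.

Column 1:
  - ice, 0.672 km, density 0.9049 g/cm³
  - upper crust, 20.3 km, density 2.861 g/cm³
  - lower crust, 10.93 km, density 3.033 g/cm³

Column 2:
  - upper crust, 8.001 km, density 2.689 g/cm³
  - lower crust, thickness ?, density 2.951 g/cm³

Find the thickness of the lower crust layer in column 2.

Take the compensation level at the base of the deeper column (depth z_c below the surface of column 1) and equate Σ ρ_i t_i down to z_c; mantle fills any gap and the z_c terms cancel.
Column 1: 0.672×0.9049 + 20.3×2.861 + 10.93×3.033 + (z_c − 31.902)×3.382
Column 2: 1.097×0 + 8.001×2.689 + x×2.951 + (z_c − 1.097 − 8.001 − x)×3.382
The z_c×3.382 term appears on both sides and cancels. Collect the known terms of each column as K = Σ(ρt)_known − 3.382 × (depth of known layers): K_1 = 91.8370828 − 3.382×31.902 = −16.0554812; K_2 = 21.514689 − 3.382×(1.097 + 8.001) = −9.254747.
Balance: K_1 = K_2 − x×(3.382 − 2.951), so x = (K_2 − K_1)/(3.382 − 2.951) = 6.80073/0.431 = 15.8 km.

15.8 km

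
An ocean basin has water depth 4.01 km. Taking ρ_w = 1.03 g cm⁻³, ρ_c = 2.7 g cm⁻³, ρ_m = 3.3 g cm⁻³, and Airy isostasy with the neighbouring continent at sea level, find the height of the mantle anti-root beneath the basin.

Isostatic balance requires: replacing crust with seawater at the top is compensated by replacing crust with mantle at the base: d (ρ_c − ρ_w) = a (ρ_m − ρ_c).
a = d (ρ_c − ρ_w)/(ρ_m − ρ_c) = 4.01 km × 1.67/0.6 = 11.2 km.

11.2 km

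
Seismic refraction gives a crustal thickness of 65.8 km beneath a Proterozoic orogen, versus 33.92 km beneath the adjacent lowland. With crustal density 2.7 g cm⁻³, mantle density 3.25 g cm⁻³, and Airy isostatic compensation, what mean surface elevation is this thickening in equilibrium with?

Excess crust Δ = 65.8 km − 33.92 km = 31.88 km, split between elevation h and root r with h + r = Δ.
Airy balance ρ_c h = (ρ_m − ρ_c) r gives r = h ρ_c/(ρ_m − ρ_c), so h (1 + ρ_c/(ρ_m − ρ_c)) = Δ, i.e. h = Δ (ρ_m − ρ_c)/ρ_m.
h = 31.88 km × 0.55/3.25 = 5.4 km.

5.4 km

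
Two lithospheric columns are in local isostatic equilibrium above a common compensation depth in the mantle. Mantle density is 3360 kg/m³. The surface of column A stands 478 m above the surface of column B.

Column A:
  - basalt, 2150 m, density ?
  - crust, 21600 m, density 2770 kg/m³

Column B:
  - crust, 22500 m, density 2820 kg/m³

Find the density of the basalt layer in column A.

Take the compensation level at the base of the deeper column (depth z_c below the surface of column A) and equate Σ ρ_i t_i down to z_c; mantle fills any gap and the z_c terms cancel.
Column A: 2150×ρ + 21600×2770 + (z_c − 23750)×3360
Column B: 478×0 + 22500×2820 + (z_c − 478 − 22500)×3360
The z_c×3360 term appears on both sides and cancels. Collect the known terms of each column as K = Σ(ρt)_known − 3360 × (depth of known layers): K_A = 59832000 − 3360×23750 = −19968000; K_B = 63450000 − 3360×(478 + 22500) = −13756080.
Balance: K_A + 2150×ρ = K_B, so ρ = (K_B − K_A)/2150 = 6211920/2150 = 2890 kg/m³.

2890 kg/m³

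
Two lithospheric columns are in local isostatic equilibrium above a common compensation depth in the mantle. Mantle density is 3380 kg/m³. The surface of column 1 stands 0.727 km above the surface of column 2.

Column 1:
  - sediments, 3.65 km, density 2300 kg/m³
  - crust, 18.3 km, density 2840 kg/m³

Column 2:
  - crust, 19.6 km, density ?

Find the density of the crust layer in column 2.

Take the compensation level at the base of the deeper column (depth z_c below the surface of column 1) and equate Σ ρ_i t_i down to z_c; mantle fills any gap and the z_c terms cancel.
Column 1: 3.65×2300 + 18.3×2840 + (z_c − 21.95)×3380
Column 2: 0.727×0 + 19.6×ρ + (z_c − 0.727 − 19.6)×3380
The z_c×3380 term appears on both sides and cancels. Collect the known terms of each column as K = Σ(ρt)_known − 3380 × (depth of known layers): K_1 = 60367 − 3380×21.95 = −13824; K_2 = 0 − 3380×(0.727 + 19.6) = −68705.26.
Balance: K_1 = K_2 + 19.6×ρ, so ρ = (K_1 − K_2)/19.6 = 54881.3/19.6 = 2800 kg/m³.

2800 kg/m³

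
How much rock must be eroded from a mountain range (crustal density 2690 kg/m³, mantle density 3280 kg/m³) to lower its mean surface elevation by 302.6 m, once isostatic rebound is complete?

Net drop Δ = e − u = e − e ρ_c/ρ_m = e (ρ_m − ρ_c)/ρ_m.
e = Δ ρ_m/(ρ_m − ρ_c) = 302.6 m × 3280/590 = 1680 m.

1680 m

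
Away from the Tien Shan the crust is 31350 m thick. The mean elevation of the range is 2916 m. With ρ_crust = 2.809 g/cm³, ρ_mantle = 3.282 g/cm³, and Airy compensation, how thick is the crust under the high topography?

Root depth r = h ρ_c / (ρ_m − ρ_c) = 2916 m × 2.809 / 0.473 = 17320 m.
Total thickness = T + h + r = 31350 m + 2916 m + 17320 m = 51600 m.

51600 m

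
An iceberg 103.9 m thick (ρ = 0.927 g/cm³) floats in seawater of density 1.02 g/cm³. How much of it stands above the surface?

9.47 m

Floating equilibrium: submerged depth d = t ρ_obj/ρ_fluid = 103.9 m × 0.927/1.02 = 94.43 m.
Freeboard = t − d = 103.9 m − 94.43 m = 9.47 m.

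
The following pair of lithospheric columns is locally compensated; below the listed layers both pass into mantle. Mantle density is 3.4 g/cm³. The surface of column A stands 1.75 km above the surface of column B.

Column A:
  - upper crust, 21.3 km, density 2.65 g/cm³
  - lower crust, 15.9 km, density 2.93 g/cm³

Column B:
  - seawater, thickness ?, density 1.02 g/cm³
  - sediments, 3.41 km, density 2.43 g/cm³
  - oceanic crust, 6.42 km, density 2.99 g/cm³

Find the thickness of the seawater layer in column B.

Take the compensation level at the base of the deeper column (depth z_c below the surface of column A) and equate Σ ρ_i t_i down to z_c; mantle fills any gap and the z_c terms cancel.
Column A: 21.3×2.65 + 15.9×2.93 + (z_c − 37.2)×3.4
Column B: 1.75×0 + x×1.02 + 3.41×2.43 + 6.42×2.99 + (z_c − 1.75 − 9.83 − x)×3.4
The z_c×3.4 term appears on both sides and cancels. Collect the known terms of each column as K = Σ(ρt)_known − 3.4 × (depth of known layers): K_A = 103.032 − 3.4×37.2 = −23.448; K_B = 27.4821 − 3.4×(1.75 + 9.83) = −11.8899.
Balance: K_A = K_B − x×(3.4 − 1.02), so x = (K_B − K_A)/(3.4 − 1.02) = 11.5581/2.38 = 4.86 km.

4.86 km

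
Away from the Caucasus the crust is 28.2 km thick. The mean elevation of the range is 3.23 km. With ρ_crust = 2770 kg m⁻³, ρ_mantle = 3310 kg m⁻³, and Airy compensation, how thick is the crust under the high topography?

Root depth r = h ρ_c / (ρ_m − ρ_c) = 3.23 km × 2770 / 540 = 16.57 km.
Total thickness = T + h + r = 28.2 km + 3.23 km + 16.57 km = 48 km.

48 km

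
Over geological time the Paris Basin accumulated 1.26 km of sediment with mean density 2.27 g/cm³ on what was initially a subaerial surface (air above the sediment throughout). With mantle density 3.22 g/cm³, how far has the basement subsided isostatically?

0.888 km

Subaerial load: s = t ρ_sed / ρ_m = 1.26 km × 2.27/3.22 = 0.888 km.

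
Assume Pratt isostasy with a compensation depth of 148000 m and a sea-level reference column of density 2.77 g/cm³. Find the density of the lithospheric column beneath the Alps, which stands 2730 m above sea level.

2.72 g/cm³

Pratt balance: ρ_ref D = ρ (D + h).
ρ = ρ_ref D/(D + h) = 2.77 × 148000 m/(148000 m + 2730 m) = 2.72 g/cm³.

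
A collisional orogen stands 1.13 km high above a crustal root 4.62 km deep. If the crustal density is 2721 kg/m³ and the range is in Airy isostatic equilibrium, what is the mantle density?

Airy balance: ρ_c h = (ρ_m − ρ_c) r → ρ_m = ρ_c (1 + h/r).
ρ_m = 2721 × (1 + 1.13 km/4.62 km) = 3390 kg/m³.

3390 kg/m³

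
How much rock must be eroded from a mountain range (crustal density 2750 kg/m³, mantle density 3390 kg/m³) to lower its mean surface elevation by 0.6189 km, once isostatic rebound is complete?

3.28 km

Net drop Δ = e − u = e − e ρ_c/ρ_m = e (ρ_m − ρ_c)/ρ_m.
e = Δ ρ_m/(ρ_m − ρ_c) = 0.6189 km × 3390/640 = 3.28 km.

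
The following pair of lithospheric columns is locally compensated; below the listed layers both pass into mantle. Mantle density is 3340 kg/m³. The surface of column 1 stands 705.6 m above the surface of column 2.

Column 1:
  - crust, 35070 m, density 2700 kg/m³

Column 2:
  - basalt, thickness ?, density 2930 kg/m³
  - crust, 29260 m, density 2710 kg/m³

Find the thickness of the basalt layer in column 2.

Take the compensation level at the base of the deeper column (depth z_c below the surface of column 1) and equate Σ ρ_i t_i down to z_c; mantle fills any gap and the z_c terms cancel.
Column 1: 35070×2700 + (z_c − 35070)×3340
Column 2: 705.6×0 + x×2930 + 29260×2710 + (z_c − 705.6 − 29260 − x)×3340
The z_c×3340 term appears on both sides and cancels. Collect the known terms of each column as K = Σ(ρt)_known − 3340 × (depth of known layers): K_1 = 94689000 − 3340×35070 = −22444800; K_2 = 79294600 − 3340×(705.6 + 29260) = −20790504.
Balance: K_1 = K_2 − x×(3340 − 2930), so x = (K_2 − K_1)/(3340 − 2930) = 1654300/410 = 4030 m.

4030 m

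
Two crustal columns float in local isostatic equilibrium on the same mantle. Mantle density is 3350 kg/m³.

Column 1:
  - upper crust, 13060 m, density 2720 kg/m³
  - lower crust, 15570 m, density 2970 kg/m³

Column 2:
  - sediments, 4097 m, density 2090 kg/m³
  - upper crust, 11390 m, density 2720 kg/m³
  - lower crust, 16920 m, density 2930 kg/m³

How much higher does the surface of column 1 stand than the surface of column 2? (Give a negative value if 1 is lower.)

−1580 m

For any compensation level in the mantle, the mantle terms cancel and isostasy reduces to e = (Σt_1 − Σt_2) − (Σ(ρt)_1 − Σ(ρt)_2) / ρ_m.
Σt_1 = 28630 m; Σt_2 = 32407 m; Σ(ρt)_1 = 81766100; Σ(ρt)_2 = 89119130 (in m·kg/m³).
e = (28630 − 32407) − (81766100 − 89119130) / 3350 = −1580 m.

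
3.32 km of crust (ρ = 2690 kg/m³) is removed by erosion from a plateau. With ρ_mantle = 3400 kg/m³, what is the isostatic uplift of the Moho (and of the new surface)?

Unloading: uplift u = e ρ_c/ρ_m = 3.32 km × 2690/3400 = 2.63 km.

2.63 km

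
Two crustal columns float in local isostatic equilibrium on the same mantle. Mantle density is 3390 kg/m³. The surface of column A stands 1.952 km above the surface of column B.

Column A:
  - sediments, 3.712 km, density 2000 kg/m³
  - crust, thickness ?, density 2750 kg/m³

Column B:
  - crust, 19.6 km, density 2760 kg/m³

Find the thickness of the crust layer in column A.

Take the compensation level at the base of the deeper column (depth z_c below the surface of column A) and equate Σ ρ_i t_i down to z_c; mantle fills any gap and the z_c terms cancel.
Column A: 3.712×2000 + x×2750 + (z_c − 3.712 − x)×3390
Column B: 1.952×0 + 19.6×2760 + (z_c − 1.952 − 19.6)×3390
The z_c×3390 term appears on both sides and cancels. Collect the known terms of each column as K = Σ(ρt)_known − 3390 × (depth of known layers): K_A = 7424 − 3390×3.712 = −5159.68; K_B = 54096 − 3390×(1.952 + 19.6) = −18965.28.
Balance: K_A − x×(3390 − 2750) = K_B, so x = (K_A − K_B)/(3390 − 2750) = 13805.6/640 = 21.6 km.

21.6 km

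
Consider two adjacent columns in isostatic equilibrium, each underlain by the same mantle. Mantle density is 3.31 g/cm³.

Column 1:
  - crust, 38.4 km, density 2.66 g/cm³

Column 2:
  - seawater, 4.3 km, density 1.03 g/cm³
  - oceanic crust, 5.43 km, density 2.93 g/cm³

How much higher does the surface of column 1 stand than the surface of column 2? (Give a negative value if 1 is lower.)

For any compensation level in the mantle, the mantle terms cancel and isostasy reduces to e = (Σt_1 − Σt_2) − (Σ(ρt)_1 − Σ(ρt)_2) / ρ_m.
Σt_1 = 38.4 km; Σt_2 = 9.73 km; Σ(ρt)_1 = 102.144; Σ(ρt)_2 = 20.3389 (in km·g/cm³).
e = (38.4 − 9.73) − (102.144 − 20.3389) / 3.31 = 3.96 km.

3.96 km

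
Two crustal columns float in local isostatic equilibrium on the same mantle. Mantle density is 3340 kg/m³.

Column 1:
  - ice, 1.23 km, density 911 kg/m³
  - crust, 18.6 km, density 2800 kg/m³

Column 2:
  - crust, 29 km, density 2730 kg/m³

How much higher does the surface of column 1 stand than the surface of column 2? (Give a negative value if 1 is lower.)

For any compensation level in the mantle, the mantle terms cancel and isostasy reduces to e = (Σt_1 − Σt_2) − (Σ(ρt)_1 − Σ(ρt)_2) / ρ_m.
Σt_1 = 19.83 km; Σt_2 = 29 km; Σ(ρt)_1 = 53200.53; Σ(ρt)_2 = 79170 (in km·kg/m³).
e = (19.83 − 29) − (53200.53 − 79170) / 3340 = −1.39 km.

−1.39 km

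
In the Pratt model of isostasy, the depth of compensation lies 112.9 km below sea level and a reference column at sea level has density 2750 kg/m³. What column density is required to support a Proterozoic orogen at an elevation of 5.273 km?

Pratt balance: ρ_ref D = ρ (D + h).
ρ = ρ_ref D/(D + h) = 2750 × 112.9 km/(112.9 km + 5.273 km) = 2630 kg/m³.

2630 kg/m³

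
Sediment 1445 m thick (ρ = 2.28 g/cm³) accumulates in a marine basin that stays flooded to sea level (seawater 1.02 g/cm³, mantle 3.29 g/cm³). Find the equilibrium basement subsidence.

Submarine loading: the sediment displaces seawater, and the subsidence is in turn flooded, so s (ρ_m − ρ_w) = t (ρ_sed − ρ_w).
s = 1445 m × (2.28 − 1.02) / (3.29 − 1.02) = 802 m.

802 m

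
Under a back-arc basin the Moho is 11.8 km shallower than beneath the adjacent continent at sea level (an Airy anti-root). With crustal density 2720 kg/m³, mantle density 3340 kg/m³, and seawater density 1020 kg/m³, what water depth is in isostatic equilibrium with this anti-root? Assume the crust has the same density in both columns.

Replacing a thickness d of crust by seawater at the top must be balanced by replacing crust with mantle at the base: d (ρ_c − ρ_w) = a (ρ_m − ρ_c).
d = a (ρ_m − ρ_c)/(ρ_c − ρ_w) = 11.8 km × 620/1700 = 4.3 km.

4.3 km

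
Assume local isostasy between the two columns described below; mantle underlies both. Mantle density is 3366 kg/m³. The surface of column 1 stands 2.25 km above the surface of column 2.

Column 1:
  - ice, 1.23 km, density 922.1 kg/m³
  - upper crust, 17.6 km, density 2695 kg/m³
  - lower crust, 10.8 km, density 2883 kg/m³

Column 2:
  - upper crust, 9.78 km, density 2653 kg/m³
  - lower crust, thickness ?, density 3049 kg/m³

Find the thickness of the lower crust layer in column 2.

17.3 km

Take the compensation level at the base of the deeper column (depth z_c below the surface of column 1) and equate Σ ρ_i t_i down to z_c; mantle fills any gap and the z_c terms cancel.
Column 1: 1.23×922.1 + 17.6×2695 + 10.8×2883 + (z_c − 29.63)×3366
Column 2: 2.25×0 + 9.78×2653 + x×3049 + (z_c − 2.25 − 9.78 − x)×3366
The z_c×3366 term appears on both sides and cancels. Collect the known terms of each column as K = Σ(ρt)_known − 3366 × (depth of known layers): K_1 = 79702.583 − 3366×29.63 = −20031.997; K_2 = 25946.34 − 3366×(2.25 + 9.78) = −14546.64.
Balance: K_1 = K_2 − x×(3366 − 3049), so x = (K_2 − K_1)/(3366 − 3049) = 5485.36/317 = 17.3 km.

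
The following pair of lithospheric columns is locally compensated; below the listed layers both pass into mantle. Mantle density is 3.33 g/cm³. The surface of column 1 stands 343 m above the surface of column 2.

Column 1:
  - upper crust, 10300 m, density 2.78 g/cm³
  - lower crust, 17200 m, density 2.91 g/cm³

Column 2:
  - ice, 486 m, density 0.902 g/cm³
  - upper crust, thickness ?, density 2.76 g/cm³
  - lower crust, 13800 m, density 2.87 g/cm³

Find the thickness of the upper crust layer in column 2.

Take the compensation level at the base of the deeper column (depth z_c below the surface of column 1) and equate Σ ρ_i t_i down to z_c; mantle fills any gap and the z_c terms cancel.
Column 1: 10300×2.78 + 17200×2.91 + (z_c − 27500)×3.33
Column 2: 343×0 + 486×0.902 + x×2.76 + 13800×2.87 + (z_c − 343 − 14286 − x)×3.33
The z_c×3.33 term appears on both sides and cancels. Collect the known terms of each column as K = Σ(ρt)_known − 3.33 × (depth of known layers): K_1 = 78686 − 3.33×27500 = −12889; K_2 = 40044.372 − 3.33×(343 + 14286) = −8670.198.
Balance: K_1 = K_2 − x×(3.33 − 2.76), so x = (K_2 − K_1)/(3.33 − 2.76) = 4218.8/0.57 = 7400 m.

7400 m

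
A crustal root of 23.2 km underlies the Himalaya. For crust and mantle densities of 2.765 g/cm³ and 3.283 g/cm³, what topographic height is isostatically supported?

By Archimedes' principle applied to the lithosphere: ρ_c h = (ρ_m − ρ_c) r.
h = r (ρ_m − ρ_c) / ρ_c = 23.2 km × (3.283 − 2.765) / 2.765 = 4.35 km.

4.35 km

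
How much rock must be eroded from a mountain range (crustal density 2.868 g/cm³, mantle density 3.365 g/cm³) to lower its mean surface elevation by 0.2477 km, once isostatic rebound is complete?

Net drop Δ = e − u = e − e ρ_c/ρ_m = e (ρ_m − ρ_c)/ρ_m.
e = Δ ρ_m/(ρ_m − ρ_c) = 0.2477 km × 3.365/0.497 = 1.68 km.

1.68 km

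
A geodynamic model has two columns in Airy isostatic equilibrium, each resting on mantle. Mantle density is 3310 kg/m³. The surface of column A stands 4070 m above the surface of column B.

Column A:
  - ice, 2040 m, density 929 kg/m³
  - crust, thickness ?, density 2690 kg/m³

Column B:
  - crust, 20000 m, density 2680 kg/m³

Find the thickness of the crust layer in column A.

Take the compensation level at the base of the deeper column (depth z_c below the surface of column A) and equate Σ ρ_i t_i down to z_c; mantle fills any gap and the z_c terms cancel.
Column A: 2040×929 + x×2690 + (z_c − 2040 − x)×3310
Column B: 4070×0 + 20000×2680 + (z_c − 4070 − 20000)×3310
The z_c×3310 term appears on both sides and cancels. Collect the known terms of each column as K = Σ(ρt)_known − 3310 × (depth of known layers): K_A = 1895160 − 3310×2040 = −4857240; K_B = 53600000 − 3310×(4070 + 20000) = −26071700.
Balance: K_A − x×(3310 − 2690) = K_B, so x = (K_A − K_B)/(3310 − 2690) = 21214500/620 = 34200 m.

34200 m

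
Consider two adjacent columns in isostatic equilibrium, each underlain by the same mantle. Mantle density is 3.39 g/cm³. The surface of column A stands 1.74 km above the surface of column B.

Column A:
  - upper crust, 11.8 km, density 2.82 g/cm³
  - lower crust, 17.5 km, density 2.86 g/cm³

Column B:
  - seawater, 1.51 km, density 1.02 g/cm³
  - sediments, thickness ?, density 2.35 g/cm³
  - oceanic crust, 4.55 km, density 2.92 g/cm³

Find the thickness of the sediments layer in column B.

4.22 km

Take the compensation level at the base of the deeper column (depth z_c below the surface of column A) and equate Σ ρ_i t_i down to z_c; mantle fills any gap and the z_c terms cancel.
Column A: 11.8×2.82 + 17.5×2.86 + (z_c − 29.3)×3.39
Column B: 1.74×0 + 1.51×1.02 + x×2.35 + 4.55×2.92 + (z_c − 1.74 − 6.06 − x)×3.39
The z_c×3.39 term appears on both sides and cancels. Collect the known terms of each column as K = Σ(ρt)_known − 3.39 × (depth of known layers): K_A = 83.326 − 3.39×29.3 = −16.001; K_B = 14.8262 − 3.39×(1.74 + 6.06) = −11.6158.
Balance: K_A = K_B − x×(3.39 − 2.35), so x = (K_B − K_A)/(3.39 − 2.35) = 4.3852/1.04 = 4.22 km.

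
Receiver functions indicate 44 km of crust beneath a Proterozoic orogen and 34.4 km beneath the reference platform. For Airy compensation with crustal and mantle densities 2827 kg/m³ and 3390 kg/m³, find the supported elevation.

1.59 km

Excess crust Δ = 44 km − 34.4 km = 9.6 km, split between elevation h and root r with h + r = Δ.
Airy balance ρ_c h = (ρ_m − ρ_c) r gives r = h ρ_c/(ρ_m − ρ_c), so h (1 + ρ_c/(ρ_m − ρ_c)) = Δ, i.e. h = Δ (ρ_m − ρ_c)/ρ_m.
h = 9.6 km × 563/3390 = 1.59 km.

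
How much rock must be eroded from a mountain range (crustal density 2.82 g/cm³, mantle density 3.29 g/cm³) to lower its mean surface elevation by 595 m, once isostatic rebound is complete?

4160 m

Net drop Δ = e − u = e − e ρ_c/ρ_m = e (ρ_m − ρ_c)/ρ_m.
e = Δ ρ_m/(ρ_m − ρ_c) = 595 m × 3.29/0.47 = 4160 m.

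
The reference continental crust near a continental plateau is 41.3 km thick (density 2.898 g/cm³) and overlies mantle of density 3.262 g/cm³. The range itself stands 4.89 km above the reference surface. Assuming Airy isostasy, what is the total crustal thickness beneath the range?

Root depth r = h ρ_c / (ρ_m − ρ_c) = 4.89 km × 2.898 / 0.364 = 38.93 km.
Total thickness = T + h + r = 41.3 km + 4.89 km + 38.93 km = 85.1 km.

85.1 km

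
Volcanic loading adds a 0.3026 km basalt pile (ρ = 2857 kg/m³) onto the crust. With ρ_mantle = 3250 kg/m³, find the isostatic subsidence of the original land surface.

0.266 km

Subaerial loading: s = t ρ_load / ρ_m.
s = 0.3026 km × 2857/3250 = 0.266 km.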